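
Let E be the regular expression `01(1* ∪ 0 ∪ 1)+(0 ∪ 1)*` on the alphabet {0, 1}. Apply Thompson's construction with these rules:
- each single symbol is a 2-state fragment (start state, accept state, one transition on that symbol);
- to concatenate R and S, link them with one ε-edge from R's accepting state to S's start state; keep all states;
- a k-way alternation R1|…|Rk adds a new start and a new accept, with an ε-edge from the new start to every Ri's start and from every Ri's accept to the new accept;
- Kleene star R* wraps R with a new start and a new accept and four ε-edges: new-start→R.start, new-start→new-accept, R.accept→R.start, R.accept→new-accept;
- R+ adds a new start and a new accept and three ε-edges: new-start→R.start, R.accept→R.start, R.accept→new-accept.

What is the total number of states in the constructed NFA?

24

Bottom-up over the parse tree:
Each of the 7 symbol leaves contributes a 2-state fragment.
  1* : 4 states
  1* ∪ 0 ∪ 1 : 10 states
  (1* ∪ 0 ∪ 1)+ : 12 states
  0 ∪ 1 : 6 states
  (0 ∪ 1)* : 8 states
  01(1* ∪ 0 ∪ 1)+(0 ∪ 1)* : 24 states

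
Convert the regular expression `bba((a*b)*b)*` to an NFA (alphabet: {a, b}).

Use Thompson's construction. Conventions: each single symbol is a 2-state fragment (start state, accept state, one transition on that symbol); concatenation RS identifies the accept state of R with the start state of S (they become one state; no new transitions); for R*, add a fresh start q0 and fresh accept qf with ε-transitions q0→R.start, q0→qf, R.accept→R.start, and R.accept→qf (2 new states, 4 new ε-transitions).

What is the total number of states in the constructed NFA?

13

Per subexpression:
Each of the 6 symbol leaves contributes a 2-state fragment.
  a* = 4 states
  a*b = 5 states
  (a*b)* = 7 states
  (a*b)*b = 8 states
  ((a*b)*b)* = 10 states
  bba((a*b)*b)* = 13 states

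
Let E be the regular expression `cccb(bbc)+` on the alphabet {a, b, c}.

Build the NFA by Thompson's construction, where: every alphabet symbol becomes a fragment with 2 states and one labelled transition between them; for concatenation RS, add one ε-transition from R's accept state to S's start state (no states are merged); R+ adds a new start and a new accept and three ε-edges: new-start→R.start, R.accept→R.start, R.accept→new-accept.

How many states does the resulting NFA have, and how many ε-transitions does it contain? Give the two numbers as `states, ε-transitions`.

16, 9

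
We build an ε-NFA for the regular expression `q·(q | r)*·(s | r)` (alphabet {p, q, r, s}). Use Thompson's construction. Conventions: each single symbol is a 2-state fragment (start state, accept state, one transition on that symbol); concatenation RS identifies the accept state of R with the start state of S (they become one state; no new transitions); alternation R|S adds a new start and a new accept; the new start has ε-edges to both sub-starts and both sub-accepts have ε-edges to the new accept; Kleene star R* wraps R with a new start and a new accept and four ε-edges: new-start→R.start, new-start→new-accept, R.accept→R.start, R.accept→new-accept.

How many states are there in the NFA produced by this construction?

14

By structural recursion:
Each of the 5 symbol leaves contributes a 2-state fragment.
  q | r = 6 states
  (q | r)* = 8 states
  s | r = 6 states
  q·(q | r)*·(s | r) = 14 states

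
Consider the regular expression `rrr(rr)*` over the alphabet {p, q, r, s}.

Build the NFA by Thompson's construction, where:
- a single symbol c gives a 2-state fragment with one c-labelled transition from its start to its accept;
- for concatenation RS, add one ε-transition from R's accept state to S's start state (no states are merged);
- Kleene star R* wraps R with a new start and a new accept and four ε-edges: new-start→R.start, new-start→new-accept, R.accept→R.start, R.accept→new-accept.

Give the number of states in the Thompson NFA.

Building bottom-up:
Each of the 5 symbol leaves contributes a 2-state fragment.
  rr : 4 states
  (rr)* : 6 states
  rrr(rr)* : 12 states

12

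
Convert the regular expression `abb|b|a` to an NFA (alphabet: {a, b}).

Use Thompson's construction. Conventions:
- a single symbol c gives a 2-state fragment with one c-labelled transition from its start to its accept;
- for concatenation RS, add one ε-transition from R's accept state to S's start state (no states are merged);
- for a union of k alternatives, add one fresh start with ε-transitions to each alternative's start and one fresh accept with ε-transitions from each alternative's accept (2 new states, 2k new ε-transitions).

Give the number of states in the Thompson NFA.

12

Recursing over subexpressions:
Each of the 5 symbol leaves contributes a 2-state fragment.
  abb = 6 states
  abb|b|a = 12 states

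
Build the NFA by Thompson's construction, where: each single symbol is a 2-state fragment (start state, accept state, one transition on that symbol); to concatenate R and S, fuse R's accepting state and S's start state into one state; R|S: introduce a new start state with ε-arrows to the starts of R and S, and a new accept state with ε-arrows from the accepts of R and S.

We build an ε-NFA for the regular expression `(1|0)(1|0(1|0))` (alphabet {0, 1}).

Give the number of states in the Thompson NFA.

16

By structural recursion:
Each of the 6 symbol leaves contributes a 2-state fragment.
  1|0 → 6 states
  1|0 → 6 states
  0(1|0) → 7 states
  1|0(1|0) → 11 states
  (1|0)(1|0(1|0)) → 16 states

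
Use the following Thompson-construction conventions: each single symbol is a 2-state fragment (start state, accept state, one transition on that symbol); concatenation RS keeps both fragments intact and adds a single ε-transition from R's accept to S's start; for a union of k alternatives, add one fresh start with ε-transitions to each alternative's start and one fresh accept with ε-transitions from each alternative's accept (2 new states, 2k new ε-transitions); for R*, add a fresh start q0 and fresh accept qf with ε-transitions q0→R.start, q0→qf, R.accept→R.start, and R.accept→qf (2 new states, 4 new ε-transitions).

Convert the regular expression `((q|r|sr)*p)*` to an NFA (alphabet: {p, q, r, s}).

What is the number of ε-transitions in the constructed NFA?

Recursing over subexpressions:
Each of the 5 symbol leaves contributes 0 ε-transitions.
  sr — 1 ε-transition
  q|r|sr — 7 ε-transitions
  (q|r|sr)* — 11 ε-transitions
  (q|r|sr)*p — 12 ε-transitions
  ((q|r|sr)*p)* — 16 ε-transitions

16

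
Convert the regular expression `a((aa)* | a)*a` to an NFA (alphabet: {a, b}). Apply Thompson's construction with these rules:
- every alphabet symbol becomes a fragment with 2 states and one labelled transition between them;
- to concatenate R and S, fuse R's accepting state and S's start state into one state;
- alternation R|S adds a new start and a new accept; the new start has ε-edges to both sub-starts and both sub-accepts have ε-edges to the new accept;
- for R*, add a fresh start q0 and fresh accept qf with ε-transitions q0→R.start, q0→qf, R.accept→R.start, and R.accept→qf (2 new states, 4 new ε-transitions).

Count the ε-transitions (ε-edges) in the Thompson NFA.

12

Per subexpression:
Each of the 5 symbol leaves contributes 0 ε-transitions.
  aa — 0 ε-transitions
  (aa)* — 4 ε-transitions
  (aa)* | a — 8 ε-transitions
  ((aa)* | a)* — 12 ε-transitions
  a((aa)* | a)*a — 12 ε-transitions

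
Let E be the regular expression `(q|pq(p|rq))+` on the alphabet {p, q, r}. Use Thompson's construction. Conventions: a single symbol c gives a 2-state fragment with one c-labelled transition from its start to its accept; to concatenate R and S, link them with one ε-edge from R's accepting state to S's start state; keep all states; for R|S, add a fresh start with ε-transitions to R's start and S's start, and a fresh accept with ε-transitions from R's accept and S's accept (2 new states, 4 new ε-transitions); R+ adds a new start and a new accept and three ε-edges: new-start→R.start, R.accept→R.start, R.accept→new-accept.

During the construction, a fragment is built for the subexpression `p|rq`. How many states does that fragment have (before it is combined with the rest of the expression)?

8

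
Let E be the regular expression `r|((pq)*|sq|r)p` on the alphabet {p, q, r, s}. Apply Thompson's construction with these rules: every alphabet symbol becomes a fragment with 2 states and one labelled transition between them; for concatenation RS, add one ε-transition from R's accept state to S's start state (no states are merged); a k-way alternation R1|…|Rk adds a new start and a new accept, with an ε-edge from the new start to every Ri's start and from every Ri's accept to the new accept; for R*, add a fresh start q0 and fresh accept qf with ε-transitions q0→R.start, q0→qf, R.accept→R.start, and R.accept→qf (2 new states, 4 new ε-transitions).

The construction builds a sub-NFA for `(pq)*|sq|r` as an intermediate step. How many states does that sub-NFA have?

Fragment for `(pq)*|sq|r`:
Each of the 5 symbol leaves contributes a 2-state fragment.
  pq = 4 states
  (pq)* = 6 states
  sq = 4 states
  (pq)*|sq|r = 14 states

14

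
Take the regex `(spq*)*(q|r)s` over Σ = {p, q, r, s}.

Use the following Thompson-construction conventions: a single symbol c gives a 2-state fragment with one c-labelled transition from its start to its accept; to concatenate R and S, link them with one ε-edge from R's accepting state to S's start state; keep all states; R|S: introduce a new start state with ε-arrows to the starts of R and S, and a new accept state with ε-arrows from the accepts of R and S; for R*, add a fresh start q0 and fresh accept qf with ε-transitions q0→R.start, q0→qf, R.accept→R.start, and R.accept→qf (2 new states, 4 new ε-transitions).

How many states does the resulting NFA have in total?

18

Per subexpression:
Each of the 6 symbol leaves contributes a 2-state fragment.
  q* = 4 states
  spq* = 8 states
  (spq*)* = 10 states
  q|r = 6 states
  (spq*)*(q|r)s = 18 states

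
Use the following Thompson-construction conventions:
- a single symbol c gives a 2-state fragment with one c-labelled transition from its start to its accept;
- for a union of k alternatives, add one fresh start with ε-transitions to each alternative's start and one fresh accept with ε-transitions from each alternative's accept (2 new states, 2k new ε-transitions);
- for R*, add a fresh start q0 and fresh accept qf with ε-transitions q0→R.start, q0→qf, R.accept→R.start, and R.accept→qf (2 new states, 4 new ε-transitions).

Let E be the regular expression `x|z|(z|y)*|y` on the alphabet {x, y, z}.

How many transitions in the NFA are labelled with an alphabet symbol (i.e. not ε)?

5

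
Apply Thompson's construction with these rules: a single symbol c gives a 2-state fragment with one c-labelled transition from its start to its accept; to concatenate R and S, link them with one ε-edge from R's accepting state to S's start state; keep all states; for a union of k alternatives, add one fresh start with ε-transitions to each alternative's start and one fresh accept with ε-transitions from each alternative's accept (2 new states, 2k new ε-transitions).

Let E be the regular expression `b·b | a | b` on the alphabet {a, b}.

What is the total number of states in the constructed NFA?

10

Recursing over subexpressions:
Each of the 4 symbol leaves contributes a 2-state fragment.
  b·b — 4 states
  b·b | a | b — 10 states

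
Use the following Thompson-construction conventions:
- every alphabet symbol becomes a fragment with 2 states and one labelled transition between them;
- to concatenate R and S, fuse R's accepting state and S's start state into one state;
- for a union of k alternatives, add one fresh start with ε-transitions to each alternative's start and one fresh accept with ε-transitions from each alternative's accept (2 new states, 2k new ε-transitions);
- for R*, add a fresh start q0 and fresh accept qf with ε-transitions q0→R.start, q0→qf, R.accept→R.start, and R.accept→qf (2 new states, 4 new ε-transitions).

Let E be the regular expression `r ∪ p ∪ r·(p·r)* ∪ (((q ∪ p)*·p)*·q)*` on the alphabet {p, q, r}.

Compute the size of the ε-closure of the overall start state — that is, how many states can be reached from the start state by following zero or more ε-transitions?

14

Let C(F) = |ε-closure(F.start)| within fragment F, and note whether F accepts ε. Symbol fragments have C = 1 and do not accept ε. Then:
  p·r → same as the first factor's closure: |ε-closure| = 1
  (p·r)* → new start has ε-edges to the inner start and to the new accept, so |ε-closure| = 2 + 1 = 3
  r·(p·r)* → same as the first factor's closure: |ε-closure| = 1
  q ∪ p → new start ε-reaches every alternative's start; none of them accept ε, so the new accept is not reached: |ε-closure| = 1 + 1 + 1 = 3
  (q ∪ p)* → the star's fresh start ε-reaches both the body's start and the fresh accept: |ε-closure| = 2 + 3 = 5
  (q ∪ p)*·p → the left operand accepts ε, so the closure extends into the next operand (the shared merged state is already counted); |ε-closure| = 5 + (1−1) = 5
  ((q ∪ p)*·p)* → the star's fresh start ε-reaches both the body's start and the fresh accept: |ε-closure| = 2 + 5 = 7
  ((q ∪ p)*·p)*·q → the left operand accepts ε, so the closure extends into the next operand (the shared merged state is already counted); |ε-closure| = 7 + (1−1) = 7
  (((q ∪ p)*·p)*·q)* → new start has ε-edges to the inner start and to the new accept, so |ε-closure| = 2 + 7 = 9
  r ∪ p ∪ r·(p·r)* ∪ (((q ∪ p)*·p)*·q)* → |ε-closure| = 1 (new start) + (1 + 1 + 1 + 9) + 1 (new accept, since some branch ε-reaches its own accept) = 14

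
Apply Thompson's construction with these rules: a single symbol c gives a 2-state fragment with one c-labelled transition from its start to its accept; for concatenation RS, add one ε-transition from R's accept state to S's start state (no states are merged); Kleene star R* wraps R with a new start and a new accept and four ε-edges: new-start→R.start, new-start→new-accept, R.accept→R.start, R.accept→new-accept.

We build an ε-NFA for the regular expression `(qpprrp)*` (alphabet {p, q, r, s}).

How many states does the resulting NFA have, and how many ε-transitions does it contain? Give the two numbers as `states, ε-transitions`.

14, 9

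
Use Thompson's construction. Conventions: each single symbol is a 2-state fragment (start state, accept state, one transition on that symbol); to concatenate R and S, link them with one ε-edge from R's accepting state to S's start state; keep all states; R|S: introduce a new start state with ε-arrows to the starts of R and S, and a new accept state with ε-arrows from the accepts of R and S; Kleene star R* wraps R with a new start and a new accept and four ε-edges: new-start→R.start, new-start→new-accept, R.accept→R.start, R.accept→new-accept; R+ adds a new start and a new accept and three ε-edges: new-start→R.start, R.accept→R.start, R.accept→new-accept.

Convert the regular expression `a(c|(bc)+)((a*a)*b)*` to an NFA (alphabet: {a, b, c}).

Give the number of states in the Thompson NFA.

Recursing over subexpressions:
Each of the 7 symbol leaves contributes a 2-state fragment.
  bc = 4 states
  (bc)+ = 6 states
  c|(bc)+ = 10 states
  a* = 4 states
  a*a = 6 states
  (a*a)* = 8 states
  (a*a)*b = 10 states
  ((a*a)*b)* = 12 states
  a(c|(bc)+)((a*a)*b)* = 24 states

24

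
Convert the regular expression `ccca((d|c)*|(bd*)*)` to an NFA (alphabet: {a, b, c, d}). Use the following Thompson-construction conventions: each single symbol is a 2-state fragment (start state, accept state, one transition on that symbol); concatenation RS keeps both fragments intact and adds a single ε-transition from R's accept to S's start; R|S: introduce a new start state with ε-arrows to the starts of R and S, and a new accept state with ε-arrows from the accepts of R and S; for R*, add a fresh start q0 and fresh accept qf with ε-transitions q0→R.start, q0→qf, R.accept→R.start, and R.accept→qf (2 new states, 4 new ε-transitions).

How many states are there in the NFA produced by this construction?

26

By structural recursion:
Each of the 8 symbol leaves contributes a 2-state fragment.
  d|c : 6 states
  (d|c)* : 8 states
  d* : 4 states
  bd* : 6 states
  (bd*)* : 8 states
  (d|c)*|(bd*)* : 18 states
  ccca((d|c)*|(bd*)*) : 26 states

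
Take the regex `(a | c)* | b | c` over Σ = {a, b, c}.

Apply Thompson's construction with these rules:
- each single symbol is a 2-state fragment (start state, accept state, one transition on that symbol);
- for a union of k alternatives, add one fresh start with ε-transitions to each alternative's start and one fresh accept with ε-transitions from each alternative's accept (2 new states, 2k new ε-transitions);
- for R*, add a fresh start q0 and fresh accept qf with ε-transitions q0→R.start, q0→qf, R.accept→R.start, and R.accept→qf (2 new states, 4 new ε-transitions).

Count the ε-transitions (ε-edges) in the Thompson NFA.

Per subexpression:
Each of the 4 symbol leaves contributes 0 ε-transitions.
  a | c → 4 ε-transitions
  (a | c)* → 8 ε-transitions
  (a | c)* | b | c → 14 ε-transitions

14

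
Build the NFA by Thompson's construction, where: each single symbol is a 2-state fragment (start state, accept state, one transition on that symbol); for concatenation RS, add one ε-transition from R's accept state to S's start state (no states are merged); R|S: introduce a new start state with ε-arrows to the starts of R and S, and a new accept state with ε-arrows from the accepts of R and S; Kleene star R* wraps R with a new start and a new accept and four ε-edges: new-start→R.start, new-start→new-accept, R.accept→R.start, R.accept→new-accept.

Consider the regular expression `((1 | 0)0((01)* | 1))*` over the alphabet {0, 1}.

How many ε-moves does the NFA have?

Bottom-up over the parse tree:
Each of the 6 symbol leaves contributes 0 ε-transitions.
  1 | 0 = 4 ε-transitions
  01 = 1 ε-transition
  (01)* = 5 ε-transitions
  (01)* | 1 = 9 ε-transitions
  (1 | 0)0((01)* | 1) = 15 ε-transitions
  ((1 | 0)0((01)* | 1))* = 19 ε-transitions

19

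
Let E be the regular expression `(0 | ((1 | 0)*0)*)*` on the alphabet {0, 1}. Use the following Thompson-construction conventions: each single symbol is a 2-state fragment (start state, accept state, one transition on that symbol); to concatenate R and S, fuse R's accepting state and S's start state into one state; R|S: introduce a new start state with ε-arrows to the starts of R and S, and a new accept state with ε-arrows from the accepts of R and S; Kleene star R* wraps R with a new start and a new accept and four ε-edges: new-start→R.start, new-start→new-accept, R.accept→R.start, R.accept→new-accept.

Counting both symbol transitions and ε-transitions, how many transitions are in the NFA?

Bottom-up over the parse tree:
Each of the 4 symbol leaves contributes 1 transition (1 symbol, 0 ε).
  1 | 0 = 6 transitions (2 symbol, 4 ε)
  (1 | 0)* = 10 transitions (2 symbol, 8 ε)
  (1 | 0)*0 = 11 transitions (3 symbol, 8 ε)
  ((1 | 0)*0)* = 15 transitions (3 symbol, 12 ε)
  0 | ((1 | 0)*0)* = 20 transitions (4 symbol, 16 ε)
  (0 | ((1 | 0)*0)*)* = 24 transitions (4 symbol, 20 ε)

24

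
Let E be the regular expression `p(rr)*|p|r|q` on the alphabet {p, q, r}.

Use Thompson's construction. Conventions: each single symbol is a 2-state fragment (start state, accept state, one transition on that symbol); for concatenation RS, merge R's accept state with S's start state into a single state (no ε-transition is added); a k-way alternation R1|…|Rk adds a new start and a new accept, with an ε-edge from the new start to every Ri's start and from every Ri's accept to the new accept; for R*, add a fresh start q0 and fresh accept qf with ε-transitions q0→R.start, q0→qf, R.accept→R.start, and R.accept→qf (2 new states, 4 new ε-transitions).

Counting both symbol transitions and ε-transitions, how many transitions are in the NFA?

By structural recursion:
Each of the 6 symbol leaves contributes 1 transition (1 symbol, 0 ε).
  rr : 2 transitions (2 symbol, 0 ε)
  (rr)* : 6 transitions (2 symbol, 4 ε)
  p(rr)* : 7 transitions (3 symbol, 4 ε)
  p(rr)*|p|r|q : 18 transitions (6 symbol, 12 ε)

18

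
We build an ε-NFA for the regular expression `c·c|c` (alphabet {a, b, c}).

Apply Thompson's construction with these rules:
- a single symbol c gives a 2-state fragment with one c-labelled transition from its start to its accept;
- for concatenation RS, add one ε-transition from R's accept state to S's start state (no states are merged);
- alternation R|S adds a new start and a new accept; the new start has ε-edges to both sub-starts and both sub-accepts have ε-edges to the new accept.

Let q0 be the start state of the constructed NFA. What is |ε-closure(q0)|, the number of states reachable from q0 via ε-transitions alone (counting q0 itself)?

3

Let C(F) = |ε-closure(F.start)| within fragment F, and note whether F accepts ε. Symbol fragments have C = 1 and do not accept ε. Then:
  c·c : same as the first factor's closure: |closure| = 1
  c·c|c : new start ε-reaches every alternative's start; none of them accept ε, so the new accept is not reached: |closure| = 1 + 1 + 1 = 3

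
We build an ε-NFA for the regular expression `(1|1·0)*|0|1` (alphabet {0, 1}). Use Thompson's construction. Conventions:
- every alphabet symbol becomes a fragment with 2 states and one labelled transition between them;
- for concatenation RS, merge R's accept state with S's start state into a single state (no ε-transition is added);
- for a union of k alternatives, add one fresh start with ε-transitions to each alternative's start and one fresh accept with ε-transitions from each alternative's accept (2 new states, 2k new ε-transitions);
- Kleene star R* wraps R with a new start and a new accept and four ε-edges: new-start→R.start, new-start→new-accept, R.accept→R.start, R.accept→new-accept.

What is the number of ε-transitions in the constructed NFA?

Recursing over subexpressions:
Each of the 5 symbol leaves contributes 0 ε-transitions.
  1·0 — 0 ε-transitions
  1|1·0 — 4 ε-transitions
  (1|1·0)* — 8 ε-transitions
  (1|1·0)*|0|1 — 14 ε-transitions

14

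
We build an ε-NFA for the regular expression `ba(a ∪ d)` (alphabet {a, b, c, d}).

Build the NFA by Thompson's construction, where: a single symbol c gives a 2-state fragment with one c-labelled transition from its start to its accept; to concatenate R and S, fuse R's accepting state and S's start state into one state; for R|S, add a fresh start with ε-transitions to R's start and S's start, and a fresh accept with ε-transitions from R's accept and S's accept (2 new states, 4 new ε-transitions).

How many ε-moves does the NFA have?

Recursing over subexpressions:
Each of the 4 symbol leaves contributes 0 ε-transitions.
  a ∪ d : 4 ε-transitions
  ba(a ∪ d) : 4 ε-transitions

4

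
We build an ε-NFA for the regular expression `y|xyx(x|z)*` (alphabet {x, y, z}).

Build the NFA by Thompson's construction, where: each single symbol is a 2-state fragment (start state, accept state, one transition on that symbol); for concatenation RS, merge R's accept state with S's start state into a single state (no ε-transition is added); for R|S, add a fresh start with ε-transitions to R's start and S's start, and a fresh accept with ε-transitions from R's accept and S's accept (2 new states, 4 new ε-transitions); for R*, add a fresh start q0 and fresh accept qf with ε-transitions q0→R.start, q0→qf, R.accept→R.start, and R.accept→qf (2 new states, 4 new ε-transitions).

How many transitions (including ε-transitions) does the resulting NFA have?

18

Recursing over subexpressions:
Each of the 6 symbol leaves contributes 1 transition (1 symbol, 0 ε).
  x|z = 6 transitions (2 symbol, 4 ε)
  (x|z)* = 10 transitions (2 symbol, 8 ε)
  xyx(x|z)* = 13 transitions (5 symbol, 8 ε)
  y|xyx(x|z)* = 18 transitions (6 symbol, 12 ε)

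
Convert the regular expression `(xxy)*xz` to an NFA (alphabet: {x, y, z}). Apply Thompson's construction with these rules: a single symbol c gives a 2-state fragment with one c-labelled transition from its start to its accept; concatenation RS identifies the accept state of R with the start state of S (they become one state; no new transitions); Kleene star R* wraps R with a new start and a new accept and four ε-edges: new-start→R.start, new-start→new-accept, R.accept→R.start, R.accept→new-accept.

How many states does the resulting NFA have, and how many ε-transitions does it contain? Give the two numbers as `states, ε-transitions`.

Bottom-up over the parse tree:
Each of the 5 symbol leaves contributes 2 states and 0 ε-transitions.
  xxy = 4 states, 0 ε-transitions
  (xxy)* = 6 states, 4 ε-transitions
  (xxy)*xz = 8 states, 4 ε-transitions

8, 4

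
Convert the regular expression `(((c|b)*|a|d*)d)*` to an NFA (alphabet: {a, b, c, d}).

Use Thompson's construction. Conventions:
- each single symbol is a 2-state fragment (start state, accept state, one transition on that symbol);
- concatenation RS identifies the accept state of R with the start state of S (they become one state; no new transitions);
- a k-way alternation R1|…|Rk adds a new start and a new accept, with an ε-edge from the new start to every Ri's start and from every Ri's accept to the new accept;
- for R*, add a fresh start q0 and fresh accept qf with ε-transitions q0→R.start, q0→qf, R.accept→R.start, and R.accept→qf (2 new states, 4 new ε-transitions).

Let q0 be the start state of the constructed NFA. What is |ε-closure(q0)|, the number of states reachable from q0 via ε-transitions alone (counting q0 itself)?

13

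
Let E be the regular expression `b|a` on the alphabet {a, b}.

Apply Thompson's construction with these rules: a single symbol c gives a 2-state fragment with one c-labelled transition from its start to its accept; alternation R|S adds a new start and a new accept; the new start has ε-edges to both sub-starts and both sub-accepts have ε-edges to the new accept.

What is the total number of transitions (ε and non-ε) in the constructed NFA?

6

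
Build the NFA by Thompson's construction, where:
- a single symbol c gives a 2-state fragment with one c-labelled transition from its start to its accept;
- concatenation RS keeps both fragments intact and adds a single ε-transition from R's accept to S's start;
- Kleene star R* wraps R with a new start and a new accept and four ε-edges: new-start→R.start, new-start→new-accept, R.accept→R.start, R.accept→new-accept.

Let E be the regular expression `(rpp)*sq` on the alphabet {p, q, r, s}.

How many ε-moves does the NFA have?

8

Recursing over subexpressions:
Each of the 5 symbol leaves contributes 0 ε-transitions.
  rpp — 2 ε-transitions
  (rpp)* — 6 ε-transitions
  (rpp)*sq — 8 ε-transitions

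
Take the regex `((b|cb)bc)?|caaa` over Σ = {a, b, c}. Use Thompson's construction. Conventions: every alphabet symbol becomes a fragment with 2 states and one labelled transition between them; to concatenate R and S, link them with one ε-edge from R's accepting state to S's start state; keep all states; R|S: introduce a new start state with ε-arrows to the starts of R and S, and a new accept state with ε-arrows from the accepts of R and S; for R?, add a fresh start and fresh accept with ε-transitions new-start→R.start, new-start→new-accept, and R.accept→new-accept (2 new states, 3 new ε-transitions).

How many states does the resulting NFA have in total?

24

Recursing over subexpressions:
Each of the 9 symbol leaves contributes a 2-state fragment.
  cb — 4 states
  b|cb — 8 states
  (b|cb)bc — 12 states
  ((b|cb)bc)? — 14 states
  caaa — 8 states
  ((b|cb)bc)?|caaa — 24 states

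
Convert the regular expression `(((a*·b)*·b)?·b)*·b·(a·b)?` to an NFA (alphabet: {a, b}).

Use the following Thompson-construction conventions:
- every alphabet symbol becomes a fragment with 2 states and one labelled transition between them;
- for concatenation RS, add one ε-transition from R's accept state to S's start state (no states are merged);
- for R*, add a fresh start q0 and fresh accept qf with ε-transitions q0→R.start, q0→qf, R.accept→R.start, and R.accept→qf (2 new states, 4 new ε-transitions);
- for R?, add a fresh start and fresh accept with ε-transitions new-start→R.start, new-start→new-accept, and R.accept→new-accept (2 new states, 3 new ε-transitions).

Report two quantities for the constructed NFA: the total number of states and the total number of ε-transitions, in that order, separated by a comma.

Per subexpression:
Each of the 7 symbol leaves contributes 2 states and 0 ε-transitions.
  a* : 4 states, 4 ε-transitions
  a*·b : 6 states, 5 ε-transitions
  (a*·b)* : 8 states, 9 ε-transitions
  (a*·b)*·b : 10 states, 10 ε-transitions
  ((a*·b)*·b)? : 12 states, 13 ε-transitions
  ((a*·b)*·b)?·b : 14 states, 14 ε-transitions
  (((a*·b)*·b)?·b)* : 16 states, 18 ε-transitions
  a·b : 4 states, 1 ε-transition
  (a·b)? : 6 states, 4 ε-transitions
  (((a*·b)*·b)?·b)*·b·(a·b)? : 24 states, 24 ε-transitions

24, 24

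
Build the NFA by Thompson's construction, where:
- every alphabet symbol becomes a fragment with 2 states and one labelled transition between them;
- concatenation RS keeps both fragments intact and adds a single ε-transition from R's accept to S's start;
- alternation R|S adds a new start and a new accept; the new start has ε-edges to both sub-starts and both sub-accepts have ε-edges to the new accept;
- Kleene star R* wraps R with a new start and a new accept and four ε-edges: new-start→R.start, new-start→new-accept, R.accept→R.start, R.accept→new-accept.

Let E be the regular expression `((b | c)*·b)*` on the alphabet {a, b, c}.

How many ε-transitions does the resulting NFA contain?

Building bottom-up:
Each of the 3 symbol leaves contributes 0 ε-transitions.
  b | c → 4 ε-transitions
  (b | c)* → 8 ε-transitions
  (b | c)*·b → 9 ε-transitions
  ((b | c)*·b)* → 13 ε-transitions

13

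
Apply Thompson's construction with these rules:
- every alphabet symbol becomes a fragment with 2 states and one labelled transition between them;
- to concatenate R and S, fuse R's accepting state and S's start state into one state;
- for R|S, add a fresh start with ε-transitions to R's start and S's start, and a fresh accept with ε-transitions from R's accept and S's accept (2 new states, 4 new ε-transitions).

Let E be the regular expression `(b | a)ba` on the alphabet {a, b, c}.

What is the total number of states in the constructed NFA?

By structural recursion:
Each of the 4 symbol leaves contributes a 2-state fragment.
  b | a → 6 states
  (b | a)ba → 8 states

8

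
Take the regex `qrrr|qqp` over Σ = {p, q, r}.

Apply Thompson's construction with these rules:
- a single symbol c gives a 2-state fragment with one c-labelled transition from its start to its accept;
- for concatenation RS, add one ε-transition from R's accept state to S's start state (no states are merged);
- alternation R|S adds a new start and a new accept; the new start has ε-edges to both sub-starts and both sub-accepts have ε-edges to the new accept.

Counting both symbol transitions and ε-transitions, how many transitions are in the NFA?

Building bottom-up:
Each of the 7 symbol leaves contributes 1 transition (1 symbol, 0 ε).
  qrrr : 7 transitions (4 symbol, 3 ε)
  qqp : 5 transitions (3 symbol, 2 ε)
  qrrr|qqp : 16 transitions (7 symbol, 9 ε)

16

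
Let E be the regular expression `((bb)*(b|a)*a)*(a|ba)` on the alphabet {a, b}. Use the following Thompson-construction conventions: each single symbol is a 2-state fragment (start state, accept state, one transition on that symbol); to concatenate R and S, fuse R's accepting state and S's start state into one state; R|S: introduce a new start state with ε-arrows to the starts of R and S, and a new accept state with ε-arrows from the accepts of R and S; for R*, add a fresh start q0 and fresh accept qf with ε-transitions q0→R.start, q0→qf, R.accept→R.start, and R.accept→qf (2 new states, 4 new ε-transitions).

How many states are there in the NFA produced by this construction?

21

Building bottom-up:
Each of the 8 symbol leaves contributes a 2-state fragment.
  bb = 3 states
  (bb)* = 5 states
  b|a = 6 states
  (b|a)* = 8 states
  (bb)*(b|a)*a = 13 states
  ((bb)*(b|a)*a)* = 15 states
  ba = 3 states
  a|ba = 7 states
  ((bb)*(b|a)*a)*(a|ba) = 21 states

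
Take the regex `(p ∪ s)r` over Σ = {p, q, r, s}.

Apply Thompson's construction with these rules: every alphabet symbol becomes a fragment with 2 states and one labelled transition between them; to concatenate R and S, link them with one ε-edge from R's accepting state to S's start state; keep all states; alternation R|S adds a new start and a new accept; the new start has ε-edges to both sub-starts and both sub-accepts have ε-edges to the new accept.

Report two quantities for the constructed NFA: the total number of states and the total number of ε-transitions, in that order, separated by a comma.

Building bottom-up:
Each of the 3 symbol leaves contributes 2 states and 0 ε-transitions.
  p ∪ s : 6 states, 4 ε-transitions
  (p ∪ s)r : 8 states, 5 ε-transitions

8, 5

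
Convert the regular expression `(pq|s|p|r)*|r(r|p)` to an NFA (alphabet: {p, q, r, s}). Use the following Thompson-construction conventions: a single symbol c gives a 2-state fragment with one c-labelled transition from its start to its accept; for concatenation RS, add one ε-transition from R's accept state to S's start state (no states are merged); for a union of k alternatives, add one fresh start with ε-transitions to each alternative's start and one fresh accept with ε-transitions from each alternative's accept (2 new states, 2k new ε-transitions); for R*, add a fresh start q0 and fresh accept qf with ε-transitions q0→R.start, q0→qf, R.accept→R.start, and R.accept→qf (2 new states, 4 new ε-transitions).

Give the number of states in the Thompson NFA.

Recursing over subexpressions:
Each of the 8 symbol leaves contributes a 2-state fragment.
  pq = 4 states
  pq|s|p|r = 12 states
  (pq|s|p|r)* = 14 states
  r|p = 6 states
  r(r|p) = 8 states
  (pq|s|p|r)*|r(r|p) = 24 states

24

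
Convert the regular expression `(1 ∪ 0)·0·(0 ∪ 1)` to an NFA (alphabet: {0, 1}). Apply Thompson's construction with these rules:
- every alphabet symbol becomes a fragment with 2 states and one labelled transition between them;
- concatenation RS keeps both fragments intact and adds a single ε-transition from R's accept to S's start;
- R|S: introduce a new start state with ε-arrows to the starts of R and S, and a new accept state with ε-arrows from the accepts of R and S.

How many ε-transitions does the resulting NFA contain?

Recursing over subexpressions:
Each of the 5 symbol leaves contributes 0 ε-transitions.
  1 ∪ 0 = 4 ε-transitions
  0 ∪ 1 = 4 ε-transitions
  (1 ∪ 0)·0·(0 ∪ 1) = 10 ε-transitions

10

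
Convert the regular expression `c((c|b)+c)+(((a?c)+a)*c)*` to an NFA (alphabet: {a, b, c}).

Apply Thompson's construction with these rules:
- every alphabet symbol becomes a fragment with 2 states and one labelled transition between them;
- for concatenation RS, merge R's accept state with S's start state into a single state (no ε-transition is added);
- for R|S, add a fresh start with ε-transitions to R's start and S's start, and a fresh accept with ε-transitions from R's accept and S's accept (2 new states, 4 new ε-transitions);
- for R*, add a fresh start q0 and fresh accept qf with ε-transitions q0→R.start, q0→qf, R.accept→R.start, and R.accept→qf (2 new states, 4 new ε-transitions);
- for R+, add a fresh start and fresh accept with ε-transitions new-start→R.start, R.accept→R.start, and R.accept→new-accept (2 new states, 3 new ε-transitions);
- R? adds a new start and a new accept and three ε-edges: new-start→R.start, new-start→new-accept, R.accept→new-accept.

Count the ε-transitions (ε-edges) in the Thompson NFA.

Bottom-up over the parse tree:
Each of the 8 symbol leaves contributes 0 ε-transitions.
  c|b — 4 ε-transitions
  (c|b)+ — 7 ε-transitions
  (c|b)+c — 7 ε-transitions
  ((c|b)+c)+ — 10 ε-transitions
  a? — 3 ε-transitions
  a?c — 3 ε-transitions
  (a?c)+ — 6 ε-transitions
  (a?c)+a — 6 ε-transitions
  ((a?c)+a)* — 10 ε-transitions
  ((a?c)+a)*c — 10 ε-transitions
  (((a?c)+a)*c)* — 14 ε-transitions
  c((c|b)+c)+(((a?c)+a)*c)* — 24 ε-transitions

24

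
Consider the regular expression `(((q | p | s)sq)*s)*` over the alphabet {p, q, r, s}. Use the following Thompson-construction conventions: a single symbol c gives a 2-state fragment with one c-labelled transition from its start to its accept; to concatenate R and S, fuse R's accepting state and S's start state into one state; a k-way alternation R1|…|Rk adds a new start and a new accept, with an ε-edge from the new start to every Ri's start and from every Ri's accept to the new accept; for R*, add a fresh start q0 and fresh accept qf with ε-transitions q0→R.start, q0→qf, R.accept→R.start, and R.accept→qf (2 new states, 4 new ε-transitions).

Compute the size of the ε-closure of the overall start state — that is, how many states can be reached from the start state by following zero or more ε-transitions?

8

Compute the ε-closure size of each fragment's start state recursively; a symbol fragment's start has no outgoing ε-edge, so its closure is just itself (size 1).
  q | p | s — new start ε-reaches every alternative's start; none of them accept ε, so the new accept is not reached: |ε-closure| = 1 + 1 + 1 + 1 = 4
  (q | p | s)sq — |ε-closure| equals the left operand's closure size = 4 (its accept is not ε-reachable, so the closure stops there)
  ((q | p | s)sq)* — the star's fresh start ε-reaches both the body's start and the fresh accept: |ε-closure| = 2 + 4 = 6
  ((q | p | s)sq)*s — |ε-closure| = 6 + (1−1) = 6 (closure spills across the concat boundary because the left factor accepts ε)
  (((q | p | s)sq)*s)* — |ε-closure| = 1 (new start) + 6 (body) + 1 (new accept) = 8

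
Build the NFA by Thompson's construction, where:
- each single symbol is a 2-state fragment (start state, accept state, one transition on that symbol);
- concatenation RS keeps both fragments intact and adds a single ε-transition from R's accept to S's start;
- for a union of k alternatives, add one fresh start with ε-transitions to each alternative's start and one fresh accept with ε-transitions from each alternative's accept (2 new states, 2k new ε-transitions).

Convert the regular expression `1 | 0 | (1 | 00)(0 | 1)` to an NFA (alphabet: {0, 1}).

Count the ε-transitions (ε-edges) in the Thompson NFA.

Recursing over subexpressions:
Each of the 7 symbol leaves contributes 0 ε-transitions.
  00 → 1 ε-transition
  1 | 00 → 5 ε-transitions
  0 | 1 → 4 ε-transitions
  (1 | 00)(0 | 1) → 10 ε-transitions
  1 | 0 | (1 | 00)(0 | 1) → 16 ε-transitions

16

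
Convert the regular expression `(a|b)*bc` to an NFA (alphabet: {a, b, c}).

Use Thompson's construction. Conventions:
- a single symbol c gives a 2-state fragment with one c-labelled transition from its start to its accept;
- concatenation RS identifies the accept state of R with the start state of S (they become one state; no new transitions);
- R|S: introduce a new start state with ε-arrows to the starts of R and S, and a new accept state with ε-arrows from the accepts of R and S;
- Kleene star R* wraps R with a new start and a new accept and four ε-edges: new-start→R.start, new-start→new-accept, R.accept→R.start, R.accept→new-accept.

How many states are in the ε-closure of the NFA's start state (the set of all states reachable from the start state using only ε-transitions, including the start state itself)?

5

Compute the ε-closure size of each fragment's start state recursively; a symbol fragment's start has no outgoing ε-edge, so its closure is just itself (size 1).
  a|b → |ε-closure| = 1 + 1 + 1 = 3 (the new accept is not ε-reachable since no branch accepts ε)
  (a|b)* → new start has ε-edges to the inner start and to the new accept, so |ε-closure| = 2 + 3 = 5
  (a|b)*bc → |ε-closure| = 5 + (1−1) = 5 (closure spills across the concat boundary because the left factor accepts ε)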